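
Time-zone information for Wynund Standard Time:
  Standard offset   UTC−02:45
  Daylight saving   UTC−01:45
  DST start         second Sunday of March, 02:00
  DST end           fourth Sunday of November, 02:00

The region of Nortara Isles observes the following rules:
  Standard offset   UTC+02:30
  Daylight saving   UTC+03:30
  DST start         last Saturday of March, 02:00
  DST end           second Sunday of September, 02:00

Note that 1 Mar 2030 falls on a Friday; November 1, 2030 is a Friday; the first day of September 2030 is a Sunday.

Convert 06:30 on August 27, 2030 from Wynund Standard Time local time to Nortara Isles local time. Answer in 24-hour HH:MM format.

11:45

1 March 2030 is a Friday, so the first Sunday is March 3 and the second is March 10.
1 November 2030 is a Friday, so the first Sunday is November 3 and the fourth is November 24.
Daylight saving runs 10 March – 24 November; August 27, 2030 is inside that window, so Wynund Standard Time is at UTC−01:45.
06:30 Wynund Standard Time + 1h45m = 08:15 UTC.
1 March 2030 is a Friday, so Saturdays fall on 2, 9, 16, 23, 30; the last is March 30.
1 September 2030 is a Sunday, so the first Sunday is September 1 and the second is September 8.
At the standard offset (UTC+02:30), 08:15 UTC + 2h30m = 10:45 Nortara Isles standard time.
The standard-time date in Nortara Isles, August 27, 2030, lies within the daylight-saving period (30 March – 8 September), so Nortara Isles is on daylight time, UTC+03:30.
08:15 UTC + 3h30m = 11:45 Nortara Isles.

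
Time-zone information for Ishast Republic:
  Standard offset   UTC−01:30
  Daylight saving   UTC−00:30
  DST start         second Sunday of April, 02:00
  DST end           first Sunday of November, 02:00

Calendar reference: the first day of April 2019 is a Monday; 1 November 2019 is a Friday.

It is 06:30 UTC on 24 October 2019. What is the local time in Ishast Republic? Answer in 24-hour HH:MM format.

1 April 2019 is a Monday, so the first Sunday is April 7 and the second is April 14.
1 November 2019 is a Friday, so the first Sunday is November 3.
At the standard offset (UTC−01:30), 06:30 UTC − 1h30m = 05:00 Ishast Republic standard time.
The standard-time date in Ishast Republic, 24 October 2019, lies within the daylight-saving period (14 April – 3 November), so Ishast Republic is on daylight time, UTC−00:30.
06:30 UTC − 0h30m = 06:00 local.

06:00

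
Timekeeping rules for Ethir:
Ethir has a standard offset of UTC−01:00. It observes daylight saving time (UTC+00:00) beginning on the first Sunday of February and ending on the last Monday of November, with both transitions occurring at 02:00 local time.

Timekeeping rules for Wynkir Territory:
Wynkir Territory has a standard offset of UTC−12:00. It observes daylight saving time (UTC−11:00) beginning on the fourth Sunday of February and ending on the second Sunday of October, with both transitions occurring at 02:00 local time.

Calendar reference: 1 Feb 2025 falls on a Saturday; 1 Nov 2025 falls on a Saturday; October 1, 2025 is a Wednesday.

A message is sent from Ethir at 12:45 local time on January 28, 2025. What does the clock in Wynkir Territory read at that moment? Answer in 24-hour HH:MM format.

1 February 2025 is a Saturday, so the first Sunday is February 2.
1 November 2025 is a Saturday, so Mondays fall on 3, 10, 17, 24; the last is November 24.
January 28, 2025 is outside the daylight-saving period (2 February – 24 November), so Ethir is on standard time, UTC−01:00.
12:45 Ethir + 1h = 13:45 UTC.
1 February 2025 is a Saturday, so the first Sunday is February 2 and the fourth is February 23.
1 October 2025 is a Wednesday, so the first Sunday is October 5 and the second is October 12.
At the standard offset (UTC−12:00), 13:45 UTC − 12h = 01:45 Wynkir Territory standard time.
The standard-time date in Wynkir Territory, January 28, 2025, does not fall between 23 February and 12 October, so daylight saving is not in effect and Wynkir Territory is at UTC−12:00.
13:45 UTC − 12h = 01:45 Wynkir Territory.

01:45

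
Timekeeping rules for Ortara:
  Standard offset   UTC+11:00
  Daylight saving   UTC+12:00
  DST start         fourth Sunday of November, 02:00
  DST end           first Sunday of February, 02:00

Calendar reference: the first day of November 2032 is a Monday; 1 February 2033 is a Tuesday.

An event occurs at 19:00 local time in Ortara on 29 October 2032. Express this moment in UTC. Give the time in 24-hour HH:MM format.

1 November 2032 is a Monday, so the first Sunday is November 7 and the fourth is November 28.
1 February 2033 is a Tuesday, so the first Sunday is February 6.
29 October 2032 is outside the daylight-saving period (28 November 2032 – 6 February 2033), so Ortara is on standard time, UTC+11:00.
19:00 local − 11h = 08:00 UTC.

08:00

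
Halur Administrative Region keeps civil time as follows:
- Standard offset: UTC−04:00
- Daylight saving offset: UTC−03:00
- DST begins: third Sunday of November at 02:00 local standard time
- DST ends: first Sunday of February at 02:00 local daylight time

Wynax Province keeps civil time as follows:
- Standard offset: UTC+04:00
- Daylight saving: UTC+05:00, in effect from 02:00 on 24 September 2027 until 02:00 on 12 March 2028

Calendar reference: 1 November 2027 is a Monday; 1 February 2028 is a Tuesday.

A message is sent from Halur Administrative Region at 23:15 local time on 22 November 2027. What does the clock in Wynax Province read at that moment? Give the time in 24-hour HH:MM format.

07:15

1 November 2027 is a Monday, so the first Sunday is November 7 and the third is November 21.
1 February 2028 is a Tuesday, so the first Sunday is February 6.
Daylight saving runs 21 November 2027 – 6 February 2028; 22 November 2027 is inside that window, so Halur Administrative Region is at UTC−03:00.
23:15 Halur Administrative Region + 3h = 02:15 UTC (rolling into the next day, 23 November 2027).
At the standard offset (UTC+04:00), 02:15 UTC + 4h = 06:15 Wynax Province standard time.
The standard-time date in Wynax Province, 23 November 2027, falls between 24 September 2027 and 12 March 2028, so daylight saving is in effect and Wynax Province is at UTC+05:00.
02:15 UTC + 5h = 07:15 Wynax Province.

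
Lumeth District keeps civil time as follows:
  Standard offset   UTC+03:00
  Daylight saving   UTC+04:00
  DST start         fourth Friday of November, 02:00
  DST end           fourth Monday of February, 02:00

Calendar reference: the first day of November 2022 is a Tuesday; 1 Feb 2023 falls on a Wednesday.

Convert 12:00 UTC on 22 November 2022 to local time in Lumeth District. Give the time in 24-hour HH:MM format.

1 November 2022 is a Tuesday, so the first Friday is November 4 and the fourth is November 25.
1 February 2023 is a Wednesday, so the first Monday is February 6 and the fourth is February 27.
At the standard offset (UTC+03:00), 12:00 UTC + 3h = 15:00 Lumeth District standard time.
The standard-time date in Lumeth District, 22 November 2022, does not fall between 25 November 2022 and 27 February 2023, so daylight saving is not in effect and Lumeth District is at UTC+03:00.
12:00 UTC + 3h = 15:00 local.

15:00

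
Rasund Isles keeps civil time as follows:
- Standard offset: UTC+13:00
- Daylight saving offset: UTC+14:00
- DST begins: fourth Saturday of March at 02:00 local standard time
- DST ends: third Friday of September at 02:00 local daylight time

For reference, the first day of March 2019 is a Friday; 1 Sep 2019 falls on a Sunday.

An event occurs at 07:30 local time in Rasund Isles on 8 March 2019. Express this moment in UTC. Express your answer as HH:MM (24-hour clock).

18:30

1 March 2019 is a Friday, so the first Saturday is March 2 and the fourth is March 23.
1 September 2019 is a Sunday, so the first Friday is September 6 and the third is September 20.
8 March 2019 does not fall between 23 March and 20 September, so daylight saving is not in effect and Rasund Isles is at UTC+13:00.
07:30 local − 13h = 18:30 UTC (rolling into the previous day, 7 March 2019).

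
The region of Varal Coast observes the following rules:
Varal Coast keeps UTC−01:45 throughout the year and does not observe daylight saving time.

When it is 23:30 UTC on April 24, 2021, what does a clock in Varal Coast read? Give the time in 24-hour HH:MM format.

21:45

Varal Coast has no daylight saving, so its offset is UTC−01:45 year-round.
23:30 UTC − 1h45m = 21:45 local.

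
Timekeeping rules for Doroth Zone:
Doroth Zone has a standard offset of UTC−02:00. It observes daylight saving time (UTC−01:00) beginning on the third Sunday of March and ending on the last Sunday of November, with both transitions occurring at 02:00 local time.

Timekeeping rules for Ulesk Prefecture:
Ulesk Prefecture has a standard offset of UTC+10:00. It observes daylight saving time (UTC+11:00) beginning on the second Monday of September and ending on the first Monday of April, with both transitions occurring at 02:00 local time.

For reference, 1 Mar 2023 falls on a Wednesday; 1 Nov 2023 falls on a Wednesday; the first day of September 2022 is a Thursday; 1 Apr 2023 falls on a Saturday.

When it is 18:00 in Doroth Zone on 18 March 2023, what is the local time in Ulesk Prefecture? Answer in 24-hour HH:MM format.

07:00

1 March 2023 is a Wednesday, so the first Sunday is March 5 and the third is March 19.
1 November 2023 is a Wednesday, so Sundays fall on 5, 12, 19, 26; the last is November 26.
18 March 2023 is outside the daylight-saving period (19 March – 26 November), so Doroth Zone is on standard time, UTC−02:00.
18:00 Doroth Zone + 2h = 20:00 UTC.
1 September 2022 is a Thursday, so the first Monday is September 5 and the second is September 12.
1 April 2023 is a Saturday, so the first Monday is April 3.
At the standard offset (UTC+10:00), 20:00 UTC + 10h = 06:00 Ulesk Prefecture standard time (rolling into the next day, 19 March 2023).
Daylight saving runs 12 September 2022 – 3 April 2023; the standard-time date in Ulesk Prefecture, 19 March 2023, is inside that window, so Ulesk Prefecture is at UTC+11:00.
20:00 UTC + 11h = 07:00 Ulesk Prefecture (rolling into the next day, 19 March 2023).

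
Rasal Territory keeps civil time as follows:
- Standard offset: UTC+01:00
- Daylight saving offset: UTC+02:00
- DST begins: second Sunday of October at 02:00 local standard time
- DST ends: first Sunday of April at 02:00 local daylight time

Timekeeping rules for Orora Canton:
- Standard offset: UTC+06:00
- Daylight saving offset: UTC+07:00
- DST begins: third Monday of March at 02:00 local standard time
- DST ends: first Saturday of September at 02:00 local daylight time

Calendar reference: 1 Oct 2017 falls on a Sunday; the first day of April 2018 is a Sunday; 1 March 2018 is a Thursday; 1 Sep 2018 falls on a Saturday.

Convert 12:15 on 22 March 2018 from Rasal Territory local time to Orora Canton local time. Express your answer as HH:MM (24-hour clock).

17:15

1 October 2017 is a Sunday, so the first Sunday is October 1 and the second is October 8.
1 April 2018 is a Sunday, so the first Sunday is April 1.
22 March 2018 lies within the daylight-saving period (8 October 2017 – 1 April 2018), so Rasal Territory is on daylight time, UTC+02:00.
12:15 Rasal Territory − 2h = 10:15 UTC.
1 March 2018 is a Thursday, so the first Monday is March 5 and the third is March 19.
1 September 2018 is a Saturday, so the first Saturday is September 1.
At the standard offset (UTC+06:00), 10:15 UTC + 6h = 16:15 Orora Canton standard time.
The standard-time date in Orora Canton, 22 March 2018, falls between 19 March and 1 September, so daylight saving is in effect and Orora Canton is at UTC+07:00.
10:15 UTC + 7h = 17:15 Orora Canton.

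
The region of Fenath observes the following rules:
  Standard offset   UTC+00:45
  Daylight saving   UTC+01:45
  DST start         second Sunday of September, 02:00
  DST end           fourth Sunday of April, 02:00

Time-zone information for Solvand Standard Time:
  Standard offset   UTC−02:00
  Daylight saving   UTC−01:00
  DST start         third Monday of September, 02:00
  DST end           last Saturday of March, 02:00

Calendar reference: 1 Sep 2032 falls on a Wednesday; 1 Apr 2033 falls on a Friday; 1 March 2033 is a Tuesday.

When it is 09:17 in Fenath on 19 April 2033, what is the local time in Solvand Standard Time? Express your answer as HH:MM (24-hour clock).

1 September 2032 is a Wednesday, so the first Sunday is September 5 and the second is September 12.
1 April 2033 is a Friday, so the first Sunday is April 3 and the fourth is April 24.
Daylight saving runs 12 September 2032 – 24 April 2033; 19 April 2033 is inside that window, so Fenath is at UTC+01:45.
09:17 Fenath − 1h45m = 07:32 UTC.
1 September 2032 is a Wednesday, so the first Monday is September 6 and the third is September 20.
1 March 2033 is a Tuesday, so Saturdays fall on 5, 12, 19, 26; the last is March 26.
At the standard offset (UTC−02:00), 07:32 UTC − 2h = 05:32 Solvand Standard Time standard time.
The standard-time date in Solvand Standard Time, 19 April 2033, does not fall between 20 September 2032 and 26 March 2033, so daylight saving is not in effect and Solvand Standard Time is at UTC−02:00.
07:32 UTC − 2h = 05:32 Solvand Standard Time.

05:32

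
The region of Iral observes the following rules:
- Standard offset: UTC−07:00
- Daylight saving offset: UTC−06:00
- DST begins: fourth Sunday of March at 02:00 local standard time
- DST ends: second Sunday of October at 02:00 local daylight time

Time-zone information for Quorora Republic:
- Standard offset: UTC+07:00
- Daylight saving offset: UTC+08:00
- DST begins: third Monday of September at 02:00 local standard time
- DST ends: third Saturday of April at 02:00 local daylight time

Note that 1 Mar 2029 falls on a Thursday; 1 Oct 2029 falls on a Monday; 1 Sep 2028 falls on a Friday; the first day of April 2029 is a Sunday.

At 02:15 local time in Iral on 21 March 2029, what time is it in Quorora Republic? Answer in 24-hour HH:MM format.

1 March 2029 is a Thursday, so the first Sunday is March 4 and the fourth is March 25.
1 October 2029 is a Monday, so the first Sunday is October 7 and the second is October 14.
21 March 2029 is outside the daylight-saving period (25 March – 14 October), so Iral is on standard time, UTC−07:00.
02:15 Iral + 7h = 09:15 UTC.
1 September 2028 is a Friday, so the first Monday is September 4 and the third is September 18.
1 April 2029 is a Sunday, so the first Saturday is April 7 and the third is April 21.
At the standard offset (UTC+07:00), 09:15 UTC + 7h = 16:15 Quorora Republic standard time.
Daylight saving runs 18 September 2028 – 21 April 2029; the standard-time date in Quorora Republic, 21 March 2029, is inside that window, so Quorora Republic is at UTC+08:00.
09:15 UTC + 8h = 17:15 Quorora Republic.

17:15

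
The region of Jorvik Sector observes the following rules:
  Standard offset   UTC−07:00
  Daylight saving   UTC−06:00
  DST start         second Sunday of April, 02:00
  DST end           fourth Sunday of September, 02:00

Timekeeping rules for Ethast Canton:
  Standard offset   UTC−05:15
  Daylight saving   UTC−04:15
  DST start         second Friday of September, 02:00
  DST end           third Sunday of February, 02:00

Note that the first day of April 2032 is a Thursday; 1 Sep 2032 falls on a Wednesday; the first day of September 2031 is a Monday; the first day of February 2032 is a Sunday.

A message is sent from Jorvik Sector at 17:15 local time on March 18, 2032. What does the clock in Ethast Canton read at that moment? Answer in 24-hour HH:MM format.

1 April 2032 is a Thursday, so the first Sunday is April 4 and the second is April 11.
1 September 2032 is a Wednesday, so the first Sunday is September 5 and the fourth is September 26.
March 18, 2032 does not fall between 11 April and 26 September, so daylight saving is not in effect and Jorvik Sector is at UTC−07:00.
17:15 Jorvik Sector + 7h = 00:15 UTC (rolling into the next day, 19 March 2032).
1 September 2031 is a Monday, so the first Friday is September 5 and the second is September 12.
1 February 2032 is a Sunday, so the first Sunday is February 1 and the third is February 15.
At the standard offset (UTC−05:15), 00:15 UTC − 5h15m = 19:00 Ethast Canton standard time (rolling into the previous day, 18 March 2032).
The standard-time date in Ethast Canton, March 18, 2032, is outside the daylight-saving period (12 September 2031 – 15 February 2032), so Ethast Canton is on standard time, UTC−05:15.
00:15 UTC − 5h15m = 19:00 Ethast Canton (rolling into the previous day, 18 March 2032).

19:00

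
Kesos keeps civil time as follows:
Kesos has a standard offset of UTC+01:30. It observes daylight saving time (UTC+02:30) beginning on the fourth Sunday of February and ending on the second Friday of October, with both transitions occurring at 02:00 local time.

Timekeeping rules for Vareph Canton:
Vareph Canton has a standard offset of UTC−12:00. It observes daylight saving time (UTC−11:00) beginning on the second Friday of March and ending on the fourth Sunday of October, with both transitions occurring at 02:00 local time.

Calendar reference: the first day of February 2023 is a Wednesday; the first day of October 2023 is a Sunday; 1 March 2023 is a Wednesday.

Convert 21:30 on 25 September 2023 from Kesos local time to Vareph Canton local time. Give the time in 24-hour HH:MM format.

1 February 2023 is a Wednesday, so the first Sunday is February 5 and the fourth is February 26.
1 October 2023 is a Sunday, so the first Friday is October 6 and the second is October 13.
25 September 2023 falls between 26 February and 13 October, so daylight saving is in effect and Kesos is at UTC+02:30.
21:30 Kesos − 2h30m = 19:00 UTC.
1 March 2023 is a Wednesday, so the first Friday is March 3 and the second is March 10.
1 October 2023 is a Sunday, so the first Sunday is October 1 and the fourth is October 22.
At the standard offset (UTC−12:00), 19:00 UTC − 12h = 07:00 Vareph Canton standard time.
The standard-time date in Vareph Canton, 25 September 2023, lies within the daylight-saving period (10 March – 22 October), so Vareph Canton is on daylight time, UTC−11:00.
19:00 UTC − 11h = 08:00 Vareph Canton.

08:00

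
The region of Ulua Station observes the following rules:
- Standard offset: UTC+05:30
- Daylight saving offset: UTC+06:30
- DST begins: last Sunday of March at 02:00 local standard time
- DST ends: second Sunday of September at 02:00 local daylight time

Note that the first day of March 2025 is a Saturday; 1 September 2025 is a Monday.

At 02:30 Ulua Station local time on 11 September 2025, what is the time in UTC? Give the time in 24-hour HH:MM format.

1 March 2025 is a Saturday, so Sundays fall on 2, 9, 16, 23, 30; the last is March 30.
1 September 2025 is a Monday, so the first Sunday is September 7 and the second is September 14.
Daylight saving runs 30 March – 14 September; 11 September 2025 is inside that window, so Ulua Station is at UTC+06:30.
02:30 local − 6h30m = 20:00 UTC (rolling into the previous day, 10 September 2025).

20:00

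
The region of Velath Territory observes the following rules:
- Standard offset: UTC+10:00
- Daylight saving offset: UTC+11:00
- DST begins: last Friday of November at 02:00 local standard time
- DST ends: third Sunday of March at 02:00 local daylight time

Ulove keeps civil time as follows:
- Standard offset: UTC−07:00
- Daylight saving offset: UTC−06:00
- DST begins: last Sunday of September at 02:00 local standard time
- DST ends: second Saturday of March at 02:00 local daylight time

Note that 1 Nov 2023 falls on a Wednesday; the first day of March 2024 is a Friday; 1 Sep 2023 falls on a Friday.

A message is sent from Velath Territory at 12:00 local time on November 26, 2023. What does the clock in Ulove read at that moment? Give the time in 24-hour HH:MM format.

1 November 2023 is a Wednesday, so Fridays fall on 3, 10, 17, 24; the last is November 24.
1 March 2024 is a Friday, so the first Sunday is March 3 and the third is March 17.
November 26, 2023 lies within the daylight-saving period (24 November 2023 – 17 March 2024), so Velath Territory is on daylight time, UTC+11:00.
12:00 Velath Territory − 11h = 01:00 UTC.
1 September 2023 is a Friday, so Sundays fall on 3, 10, 17, 24; the last is September 24.
1 March 2024 is a Friday, so the first Saturday is March 2 and the second is March 9.
At the standard offset (UTC−07:00), 01:00 UTC − 7h = 18:00 Ulove standard time (rolling into the previous day, 25 November 2023).
The standard-time date in Ulove, November 25, 2023, falls between 24 September 2023 and 9 March 2024, so daylight saving is in effect and Ulove is at UTC−06:00.
01:00 UTC − 6h = 19:00 Ulove (rolling into the previous day, 25 November 2023).

19:00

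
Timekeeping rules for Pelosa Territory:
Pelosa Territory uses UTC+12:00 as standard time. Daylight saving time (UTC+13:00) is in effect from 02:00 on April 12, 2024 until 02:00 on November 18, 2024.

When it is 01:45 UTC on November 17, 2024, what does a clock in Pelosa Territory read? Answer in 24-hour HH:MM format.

14:45

At the standard offset (UTC+12:00), 01:45 UTC + 12h = 13:45 Pelosa Territory standard time.
Daylight saving runs 12 April – 18 November; the standard-time date in Pelosa Territory, November 17, 2024, is inside that window, so Pelosa Territory is at UTC+13:00.
01:45 UTC + 13h = 14:45 local.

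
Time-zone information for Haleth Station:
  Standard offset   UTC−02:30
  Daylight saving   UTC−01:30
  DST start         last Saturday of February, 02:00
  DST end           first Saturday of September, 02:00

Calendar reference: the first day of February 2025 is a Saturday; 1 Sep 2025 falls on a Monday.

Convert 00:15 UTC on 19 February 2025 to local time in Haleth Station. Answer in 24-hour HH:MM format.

1 February 2025 is a Saturday, so Saturdays fall on 1, 8, 15, 22; the last is February 22.
1 September 2025 is a Monday, so the first Saturday is September 6.
At the standard offset (UTC−02:30), 00:15 UTC − 2h30m = 21:45 Haleth Station standard time (rolling into the previous day, 18 February 2025).
Daylight saving runs 22 February – 6 September; the standard-time date in Haleth Station, 18 February 2025, is outside that window, so Haleth Station is on standard time at UTC−02:30.
00:15 UTC − 2h30m = 21:45 local (rolling into the previous day, 18 February 2025).

21:45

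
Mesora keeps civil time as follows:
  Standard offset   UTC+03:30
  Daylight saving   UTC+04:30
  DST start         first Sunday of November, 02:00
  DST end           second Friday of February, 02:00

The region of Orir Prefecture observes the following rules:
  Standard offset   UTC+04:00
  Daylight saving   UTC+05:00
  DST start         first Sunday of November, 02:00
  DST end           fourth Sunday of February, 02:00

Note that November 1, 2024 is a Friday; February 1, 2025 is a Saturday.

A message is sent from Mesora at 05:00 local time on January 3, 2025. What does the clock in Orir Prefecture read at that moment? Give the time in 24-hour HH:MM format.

05:30

1 November 2024 is a Friday, so the first Sunday is November 3.
1 February 2025 is a Saturday, so the first Friday is February 7 and the second is February 14.
Daylight saving runs 3 November 2024 – 14 February 2025; January 3, 2025 is inside that window, so Mesora is at UTC+04:30.
05:00 Mesora − 4h30m = 00:30 UTC.
1 November 2024 is a Friday, so the first Sunday is November 3.
1 February 2025 is a Saturday, so the first Sunday is February 2 and the fourth is February 23.
At the standard offset (UTC+04:00), 00:30 UTC + 4h = 04:30 Orir Prefecture standard time.
The standard-time date in Orir Prefecture, January 3, 2025, lies within the daylight-saving period (3 November 2024 – 23 February 2025), so Orir Prefecture is on daylight time, UTC+05:00.
00:30 UTC + 5h = 05:30 Orir Prefecture.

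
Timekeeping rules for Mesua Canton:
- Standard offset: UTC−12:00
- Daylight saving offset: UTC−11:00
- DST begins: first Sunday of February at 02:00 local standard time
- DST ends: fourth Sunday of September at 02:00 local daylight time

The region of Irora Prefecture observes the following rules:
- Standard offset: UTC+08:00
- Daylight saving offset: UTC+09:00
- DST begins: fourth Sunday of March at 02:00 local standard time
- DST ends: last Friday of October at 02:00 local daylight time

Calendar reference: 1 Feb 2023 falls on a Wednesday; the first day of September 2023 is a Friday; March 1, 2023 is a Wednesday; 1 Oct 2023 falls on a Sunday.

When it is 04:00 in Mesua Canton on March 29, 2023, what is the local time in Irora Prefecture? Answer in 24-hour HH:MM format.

1 February 2023 is a Wednesday, so the first Sunday is February 5.
1 September 2023 is a Friday, so the first Sunday is September 3 and the fourth is September 24.
March 29, 2023 lies within the daylight-saving period (5 February – 24 September), so Mesua Canton is on daylight time, UTC−11:00.
04:00 Mesua Canton + 11h = 15:00 UTC.
1 March 2023 is a Wednesday, so the first Sunday is March 5 and the fourth is March 26.
1 October 2023 is a Sunday, so Fridays fall on 6, 13, 20, 27; the last is October 27.
At the standard offset (UTC+08:00), 15:00 UTC + 8h = 23:00 Irora Prefecture standard time.
The standard-time date in Irora Prefecture, March 29, 2023, falls between 26 March and 27 October, so daylight saving is in effect and Irora Prefecture is at UTC+09:00.
15:00 UTC + 9h = 00:00 Irora Prefecture (rolling into the next day, 30 March 2023).

00:00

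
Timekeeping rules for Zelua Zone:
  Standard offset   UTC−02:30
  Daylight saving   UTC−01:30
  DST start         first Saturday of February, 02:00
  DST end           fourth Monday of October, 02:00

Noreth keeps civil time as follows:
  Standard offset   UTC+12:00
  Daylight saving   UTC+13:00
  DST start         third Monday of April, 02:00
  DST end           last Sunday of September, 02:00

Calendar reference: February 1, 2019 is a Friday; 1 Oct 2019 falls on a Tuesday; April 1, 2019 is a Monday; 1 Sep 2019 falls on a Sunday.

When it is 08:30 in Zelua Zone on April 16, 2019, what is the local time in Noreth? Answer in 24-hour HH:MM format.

23:00

1 February 2019 is a Friday, so the first Saturday is February 2.
1 October 2019 is a Tuesday, so the first Monday is October 7 and the fourth is October 28.
April 16, 2019 lies within the daylight-saving period (2 February – 28 October), so Zelua Zone is on daylight time, UTC−01:30.
08:30 Zelua Zone + 1h30m = 10:00 UTC.
1 April 2019 is a Monday, so the first Monday is April 1 and the third is April 15.
1 September 2019 is a Sunday, so Sundays fall on 1, 8, 15, 22, 29; the last is September 29.
At the standard offset (UTC+12:00), 10:00 UTC + 12h = 22:00 Noreth standard time.
The standard-time date in Noreth, April 16, 2019, falls between 15 April and 29 September, so daylight saving is in effect and Noreth is at UTC+13:00.
10:00 UTC + 13h = 23:00 Noreth.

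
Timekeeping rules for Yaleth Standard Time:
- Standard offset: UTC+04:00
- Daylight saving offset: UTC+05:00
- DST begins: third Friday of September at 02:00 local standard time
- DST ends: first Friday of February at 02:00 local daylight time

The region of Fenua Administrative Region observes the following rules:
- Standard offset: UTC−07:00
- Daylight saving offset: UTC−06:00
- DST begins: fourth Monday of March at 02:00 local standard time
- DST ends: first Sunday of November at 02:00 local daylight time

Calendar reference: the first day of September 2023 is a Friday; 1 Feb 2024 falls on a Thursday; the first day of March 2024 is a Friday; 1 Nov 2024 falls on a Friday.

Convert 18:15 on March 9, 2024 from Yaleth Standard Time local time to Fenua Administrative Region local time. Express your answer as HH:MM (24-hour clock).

1 September 2023 is a Friday, so the first Friday is September 1 and the third is September 15.
1 February 2024 is a Thursday, so the first Friday is February 2.
March 9, 2024 does not fall between 15 September 2023 and 2 February 2024, so daylight saving is not in effect and Yaleth Standard Time is at UTC+04:00.
18:15 Yaleth Standard Time − 4h = 14:15 UTC.
1 March 2024 is a Friday, so the first Monday is March 4 and the fourth is March 25.
1 November 2024 is a Friday, so the first Sunday is November 3.
At the standard offset (UTC−07:00), 14:15 UTC − 7h = 07:15 Fenua Administrative Region standard time.
Daylight saving runs 25 March – 3 November; the standard-time date in Fenua Administrative Region, March 9, 2024, is outside that window, so Fenua Administrative Region is on standard time at UTC−07:00.
14:15 UTC − 7h = 07:15 Fenua Administrative Region.

07:15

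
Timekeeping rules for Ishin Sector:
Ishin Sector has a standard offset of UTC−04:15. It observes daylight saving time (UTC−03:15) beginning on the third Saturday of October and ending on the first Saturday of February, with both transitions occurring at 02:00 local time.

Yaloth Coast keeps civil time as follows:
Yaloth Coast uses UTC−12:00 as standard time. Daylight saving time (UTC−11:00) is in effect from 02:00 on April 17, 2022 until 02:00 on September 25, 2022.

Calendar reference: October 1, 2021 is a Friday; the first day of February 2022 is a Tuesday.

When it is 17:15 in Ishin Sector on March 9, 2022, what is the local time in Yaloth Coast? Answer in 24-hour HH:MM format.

09:30

1 October 2021 is a Friday, so the first Saturday is October 2 and the third is October 16.
1 February 2022 is a Tuesday, so the first Saturday is February 5.
Daylight saving runs 16 October 2021 – 5 February 2022; March 9, 2022 is outside that window, so Ishin Sector is on standard time at UTC−04:15.
17:15 Ishin Sector + 4h15m = 21:30 UTC.
At the standard offset (UTC−12:00), 21:30 UTC − 12h = 09:30 Yaloth Coast standard time.
Daylight saving runs 17 April – 25 September; the standard-time date in Yaloth Coast, March 9, 2022, is outside that window, so Yaloth Coast is on standard time at UTC−12:00.
21:30 UTC − 12h = 09:30 Yaloth Coast.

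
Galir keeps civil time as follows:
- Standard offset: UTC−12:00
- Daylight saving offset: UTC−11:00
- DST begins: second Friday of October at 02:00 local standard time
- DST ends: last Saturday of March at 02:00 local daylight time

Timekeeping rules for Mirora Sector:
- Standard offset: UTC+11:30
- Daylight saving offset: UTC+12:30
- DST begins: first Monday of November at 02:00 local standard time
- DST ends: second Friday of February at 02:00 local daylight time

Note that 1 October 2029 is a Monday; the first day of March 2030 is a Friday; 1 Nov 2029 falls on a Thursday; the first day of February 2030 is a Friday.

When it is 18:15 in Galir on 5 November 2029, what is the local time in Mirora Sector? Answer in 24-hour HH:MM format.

17:45

1 October 2029 is a Monday, so the first Friday is October 5 and the second is October 12.
1 March 2030 is a Friday, so Saturdays fall on 2, 9, 16, 23, 30; the last is March 30.
Daylight saving runs 12 October 2029 – 30 March 2030; 5 November 2029 is inside that window, so Galir is at UTC−11:00.
18:15 Galir + 11h = 05:15 UTC (rolling into the next day, 6 November 2029).
1 November 2029 is a Thursday, so the first Monday is November 5.
1 February 2030 is a Friday, so the first Friday is February 1 and the second is February 8.
At the standard offset (UTC+11:30), 05:15 UTC + 11h30m = 16:45 Mirora Sector standard time.
Daylight saving runs 5 November 2029 – 8 February 2030; the standard-time date in Mirora Sector, 6 November 2029, is inside that window, so Mirora Sector is at UTC+12:30.
05:15 UTC + 12h30m = 17:45 Mirora Sector.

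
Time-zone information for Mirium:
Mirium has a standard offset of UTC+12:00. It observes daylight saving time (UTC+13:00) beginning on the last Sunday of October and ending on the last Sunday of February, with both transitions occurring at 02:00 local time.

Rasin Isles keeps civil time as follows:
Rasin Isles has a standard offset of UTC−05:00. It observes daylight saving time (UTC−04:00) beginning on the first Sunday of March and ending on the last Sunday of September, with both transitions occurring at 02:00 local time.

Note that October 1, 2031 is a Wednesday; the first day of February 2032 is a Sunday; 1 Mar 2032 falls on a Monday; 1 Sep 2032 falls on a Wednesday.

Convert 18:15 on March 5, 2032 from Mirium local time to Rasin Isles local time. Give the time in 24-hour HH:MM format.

01:15

1 October 2031 is a Wednesday, so Sundays fall on 5, 12, 19, 26; the last is October 26.
1 February 2032 is a Sunday, so Sundays fall on 1, 8, 15, 22, 29; the last is February 29.
March 5, 2032 does not fall between 26 October 2031 and 29 February 2032, so daylight saving is not in effect and Mirium is at UTC+12:00.
18:15 Mirium − 12h = 06:15 UTC.
1 March 2032 is a Monday, so the first Sunday is March 7.
1 September 2032 is a Wednesday, so Sundays fall on 5, 12, 19, 26; the last is September 26.
At the standard offset (UTC−05:00), 06:15 UTC − 5h = 01:15 Rasin Isles standard time.
The standard-time date in Rasin Isles, March 5, 2032, is outside the daylight-saving period (7 March – 26 September), so Rasin Isles is on standard time, UTC−05:00.
06:15 UTC − 5h = 01:15 Rasin Isles.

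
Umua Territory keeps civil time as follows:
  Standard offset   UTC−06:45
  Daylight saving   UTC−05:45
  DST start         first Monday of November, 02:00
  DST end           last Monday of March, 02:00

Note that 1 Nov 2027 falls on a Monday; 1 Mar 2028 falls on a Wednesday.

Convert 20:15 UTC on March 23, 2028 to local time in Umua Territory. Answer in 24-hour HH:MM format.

14:30

1 November 2027 is a Monday, so the first Monday is November 1.
1 March 2028 is a Wednesday, so Mondays fall on 6, 13, 20, 27; the last is March 27.
At the standard offset (UTC−06:45), 20:15 UTC − 6h45m = 13:30 Umua Territory standard time.
The standard-time date in Umua Territory, March 23, 2028, falls between 1 November 2027 and 27 March 2028, so daylight saving is in effect and Umua Territory is at UTC−05:45.
20:15 UTC − 5h45m = 14:30 local.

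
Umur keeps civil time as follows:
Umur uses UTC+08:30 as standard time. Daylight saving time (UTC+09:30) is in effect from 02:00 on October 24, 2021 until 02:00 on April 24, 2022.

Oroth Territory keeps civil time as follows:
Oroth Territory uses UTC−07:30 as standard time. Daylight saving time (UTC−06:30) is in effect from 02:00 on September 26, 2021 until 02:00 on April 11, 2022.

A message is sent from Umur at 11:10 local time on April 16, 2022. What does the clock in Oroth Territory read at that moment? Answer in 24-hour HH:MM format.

18:10

Daylight saving runs 24 October 2021 – 24 April 2022; April 16, 2022 is inside that window, so Umur is at UTC+09:30.
11:10 Umur − 9h30m = 01:40 UTC.
At the standard offset (UTC−07:30), 01:40 UTC − 7h30m = 18:10 Oroth Territory standard time (rolling into the previous day, 15 April 2022).
The standard-time date in Oroth Territory, April 15, 2022, is outside the daylight-saving period (26 September 2021 – 11 April 2022), so Oroth Territory is on standard time, UTC−07:30.
01:40 UTC − 7h30m = 18:10 Oroth Territory (rolling into the previous day, 15 April 2022).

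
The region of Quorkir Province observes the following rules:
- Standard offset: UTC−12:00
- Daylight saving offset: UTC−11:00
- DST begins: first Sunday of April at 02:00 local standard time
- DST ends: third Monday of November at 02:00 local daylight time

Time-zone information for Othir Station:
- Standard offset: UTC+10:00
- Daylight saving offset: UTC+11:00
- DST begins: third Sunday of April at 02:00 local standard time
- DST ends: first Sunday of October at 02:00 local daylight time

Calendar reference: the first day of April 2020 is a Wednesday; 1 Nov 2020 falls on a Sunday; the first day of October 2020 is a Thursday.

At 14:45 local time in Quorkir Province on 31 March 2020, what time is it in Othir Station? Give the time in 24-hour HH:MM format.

12:45

1 April 2020 is a Wednesday, so the first Sunday is April 5.
1 November 2020 is a Sunday, so the first Monday is November 2 and the third is November 16.
Daylight saving runs 5 April – 16 November; 31 March 2020 is outside that window, so Quorkir Province is on standard time at UTC−12:00.
14:45 Quorkir Province + 12h = 02:45 UTC (rolling into the next day, 1 April 2020).
1 April 2020 is a Wednesday, so the first Sunday is April 5 and the third is April 19.
1 October 2020 is a Thursday, so the first Sunday is October 4.
At the standard offset (UTC+10:00), 02:45 UTC + 10h = 12:45 Othir Station standard time.
Daylight saving runs 19 April – 4 October; the standard-time date in Othir Station, 1 April 2020, is outside that window, so Othir Station is on standard time at UTC+10:00.
02:45 UTC + 10h = 12:45 Othir Station.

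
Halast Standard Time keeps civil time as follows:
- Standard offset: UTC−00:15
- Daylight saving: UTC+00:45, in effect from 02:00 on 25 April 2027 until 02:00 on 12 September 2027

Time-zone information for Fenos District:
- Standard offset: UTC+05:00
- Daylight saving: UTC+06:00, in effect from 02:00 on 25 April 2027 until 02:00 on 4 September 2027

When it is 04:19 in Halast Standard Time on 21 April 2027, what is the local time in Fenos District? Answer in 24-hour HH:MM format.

09:34

21 April 2027 is outside the daylight-saving period (25 April – 12 September), so Halast Standard Time is on standard time, UTC−00:15.
04:19 Halast Standard Time + 0h15m = 04:34 UTC.
At the standard offset (UTC+05:00), 04:34 UTC + 5h = 09:34 Fenos District standard time.
The standard-time date in Fenos District, 21 April 2027, does not fall between 25 April and 4 September, so daylight saving is not in effect and Fenos District is at UTC+05:00.
04:34 UTC + 5h = 09:34 Fenos District.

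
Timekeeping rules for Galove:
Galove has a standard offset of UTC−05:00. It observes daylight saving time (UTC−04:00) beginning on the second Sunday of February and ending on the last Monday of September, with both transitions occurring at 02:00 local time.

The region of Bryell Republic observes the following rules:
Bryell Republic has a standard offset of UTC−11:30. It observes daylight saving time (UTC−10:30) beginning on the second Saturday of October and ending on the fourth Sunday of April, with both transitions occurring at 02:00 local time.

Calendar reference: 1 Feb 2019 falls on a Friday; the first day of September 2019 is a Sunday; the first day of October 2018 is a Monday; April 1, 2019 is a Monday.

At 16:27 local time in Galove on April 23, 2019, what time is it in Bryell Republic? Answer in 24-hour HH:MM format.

09:57

1 February 2019 is a Friday, so the first Sunday is February 3 and the second is February 10.
1 September 2019 is a Sunday, so Mondays fall on 2, 9, 16, 23, 30; the last is September 30.
Daylight saving runs 10 February – 30 September; April 23, 2019 is inside that window, so Galove is at UTC−04:00.
16:27 Galove + 4h = 20:27 UTC.
1 October 2018 is a Monday, so the first Saturday is October 6 and the second is October 13.
1 April 2019 is a Monday, so the first Sunday is April 7 and the fourth is April 28.
At the standard offset (UTC−11:30), 20:27 UTC − 11h30m = 08:57 Bryell Republic standard time.
The standard-time date in Bryell Republic, April 23, 2019, falls between 13 October 2018 and 28 April 2019, so daylight saving is in effect and Bryell Republic is at UTC−10:30.
20:27 UTC − 10h30m = 09:57 Bryell Republic.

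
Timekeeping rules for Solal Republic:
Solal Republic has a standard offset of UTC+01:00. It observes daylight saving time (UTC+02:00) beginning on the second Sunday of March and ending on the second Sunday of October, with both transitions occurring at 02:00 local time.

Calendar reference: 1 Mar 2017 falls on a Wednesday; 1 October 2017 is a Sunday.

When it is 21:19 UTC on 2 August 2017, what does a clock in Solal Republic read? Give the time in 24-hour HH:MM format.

1 March 2017 is a Wednesday, so the first Sunday is March 5 and the second is March 12.
1 October 2017 is a Sunday, so the first Sunday is October 1 and the second is October 8.
At the standard offset (UTC+01:00), 21:19 UTC + 1h = 22:19 Solal Republic standard time.
Daylight saving runs 12 March – 8 October; the standard-time date in Solal Republic, 2 August 2017, is inside that window, so Solal Republic is at UTC+02:00.
21:19 UTC + 2h = 23:19 local.

23:19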